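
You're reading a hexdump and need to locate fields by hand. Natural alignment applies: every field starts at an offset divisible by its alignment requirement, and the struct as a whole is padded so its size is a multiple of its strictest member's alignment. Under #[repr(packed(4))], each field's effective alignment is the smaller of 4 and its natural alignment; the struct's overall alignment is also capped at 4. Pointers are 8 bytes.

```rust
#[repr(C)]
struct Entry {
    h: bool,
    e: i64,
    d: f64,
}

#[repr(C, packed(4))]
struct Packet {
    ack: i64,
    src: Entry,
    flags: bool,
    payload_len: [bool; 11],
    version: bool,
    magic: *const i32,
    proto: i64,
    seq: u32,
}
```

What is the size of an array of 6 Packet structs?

408

Entry: @0: h [1B, align 1] → 1; +7 pad (align 8); @8: e [8B, align 8] → 16; @16: d [8B, align 8] → 24; size 24, align 8
@0: ack [8B, align 4] → 8
@8: src [24B, align 4] → 32
@32: flags [1B, align 1] → 33
@33: payload_len [11B, align 1] → 44
@44: version [1B, align 1] → 45
+3 pad (align 4)
@48: magic [8B, align 4] → 56
@56: proto [8B, align 4] → 64
@64: seq [4B, align 4] → 68
size 68, align 4
array of 6: 6 × 68 = 408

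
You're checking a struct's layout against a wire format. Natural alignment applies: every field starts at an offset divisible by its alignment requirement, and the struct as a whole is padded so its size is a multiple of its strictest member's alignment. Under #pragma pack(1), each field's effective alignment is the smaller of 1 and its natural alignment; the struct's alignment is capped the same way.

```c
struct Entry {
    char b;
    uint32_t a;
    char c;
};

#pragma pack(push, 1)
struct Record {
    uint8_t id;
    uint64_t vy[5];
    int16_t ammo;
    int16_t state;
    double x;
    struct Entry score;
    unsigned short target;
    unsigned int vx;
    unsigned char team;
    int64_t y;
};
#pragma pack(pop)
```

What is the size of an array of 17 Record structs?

1360

Entry: b at 0 (size 1, align 1) → ends 1; pad 3 to align 4 for a; a at 4 (size 4, align 4) → ends 8; c at 8 (size 1, align 1) → ends 9; tail pad 3 to reach multiple of 4; total 12 bytes, alignment 4
id at 0 (size 1, align 1) → ends 1
vy at 1 (size 40, align 1) → ends 41
ammo at 41 (size 2, align 1) → ends 43
state at 43 (size 2, align 1) → ends 45
x at 45 (size 8, align 1) → ends 53
score at 53 (size 12, align 1) → ends 65
target at 65 (size 2, align 1) → ends 67
vx at 67 (size 4, align 1) → ends 71
team at 71 (size 1, align 1) → ends 72
y at 72 (size 8, align 1) → ends 80
total 80 bytes, alignment 1
array of 17: 17 × 80 = 1360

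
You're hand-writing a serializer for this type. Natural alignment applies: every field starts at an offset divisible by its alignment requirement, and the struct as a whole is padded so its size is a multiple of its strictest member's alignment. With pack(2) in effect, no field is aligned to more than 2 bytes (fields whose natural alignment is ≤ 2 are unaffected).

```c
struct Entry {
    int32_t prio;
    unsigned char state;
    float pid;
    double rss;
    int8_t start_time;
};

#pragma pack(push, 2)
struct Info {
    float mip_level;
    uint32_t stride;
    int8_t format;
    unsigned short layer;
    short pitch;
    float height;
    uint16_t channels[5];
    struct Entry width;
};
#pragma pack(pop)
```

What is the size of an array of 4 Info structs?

Entry: @0: prio [4B, align 4] → 4; @4: state [1B, align 1] → 5; +3 pad (align 4); @8: pid [4B, align 4] → 12; +4 pad (align 8); @16: rss [8B, align 8] → 24; @24: start_time [1B, align 1] → 25; +7 tail pad (align 8); size 32, align 8
@0: mip_level [4B, align 2] → 4
@4: stride [4B, align 2] → 8
@8: format [1B, align 1] → 9
+1 pad (align 2)
@10: layer [2B, align 2] → 12
@12: pitch [2B, align 2] → 14
@14: height [4B, align 2] → 18
@18: channels [10B, align 2] → 28
@28: width [32B, align 2] → 60
size 60, align 2
array of 4: 4 × 60 = 240

240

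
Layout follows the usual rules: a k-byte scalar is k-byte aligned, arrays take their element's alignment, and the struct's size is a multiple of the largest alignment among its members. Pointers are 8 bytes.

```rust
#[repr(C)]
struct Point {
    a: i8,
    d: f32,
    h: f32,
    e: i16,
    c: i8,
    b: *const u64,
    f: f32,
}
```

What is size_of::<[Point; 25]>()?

800

a at 0 (size 1, align 1) → ends 1
pad 3 to align 4 for d
d at 4 (size 4, align 4) → ends 8
h at 8 (size 4, align 4) → ends 12
e at 12 (size 2, align 2) → ends 14
c at 14 (size 1, align 1) → ends 15
pad 1 to align 8 for b
b at 16 (size 8, align 8) → ends 24
f at 24 (size 4, align 4) → ends 28
tail pad 4 to reach multiple of 8
total 32 bytes, alignment 8
array of 25: 25 × 32 = 800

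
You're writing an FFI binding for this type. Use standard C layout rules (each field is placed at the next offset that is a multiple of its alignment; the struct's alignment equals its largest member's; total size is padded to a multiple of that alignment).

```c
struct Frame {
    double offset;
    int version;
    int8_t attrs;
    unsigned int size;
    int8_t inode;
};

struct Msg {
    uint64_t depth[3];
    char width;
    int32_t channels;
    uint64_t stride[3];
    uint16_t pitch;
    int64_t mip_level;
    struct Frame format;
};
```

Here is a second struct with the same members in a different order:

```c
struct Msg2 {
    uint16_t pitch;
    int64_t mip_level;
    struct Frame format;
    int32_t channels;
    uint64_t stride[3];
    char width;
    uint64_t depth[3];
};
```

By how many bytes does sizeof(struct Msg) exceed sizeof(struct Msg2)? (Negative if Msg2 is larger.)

-8

Frame: offset at 0 (size 8, align 8) → ends 8; version at 8 (size 4, align 4) → ends 12; attrs at 12 (size 1, align 1) → ends 13; pad 3 to align 4 for size; size at 16 (size 4, align 4) → ends 20; inode at 20 (size 1, align 1) → ends 21; tail pad 3 to reach multiple of 8; total 24 bytes, alignment 8
depth at 0 (size 24, align 8) → ends 24
width at 24 (size 1, align 1) → ends 25
pad 3 to align 4 for channels
channels at 28 (size 4, align 4) → ends 32
stride at 32 (size 24, align 8) → ends 56
pitch at 56 (size 2, align 2) → ends 58
pad 6 to align 8 for mip_level
mip_level at 64 (size 8, align 8) → ends 72
format at 72 (size 24, align 8) → ends 96
total 96 bytes, alignment 8
— Msg2 —
pitch at 0 (size 2, align 2) → ends 2
pad 6 to align 8 for mip_level
mip_level at 8 (size 8, align 8) → ends 16
format at 16 (size 24, align 8) → ends 40
channels at 40 (size 4, align 4) → ends 44
pad 4 to align 8 for stride
stride at 48 (size 24, align 8) → ends 72
width at 72 (size 1, align 1) → ends 73
pad 7 to align 8 for depth
depth at 80 (size 24, align 8) → ends 104
total 104 bytes, alignment 8
96 − 104 = -8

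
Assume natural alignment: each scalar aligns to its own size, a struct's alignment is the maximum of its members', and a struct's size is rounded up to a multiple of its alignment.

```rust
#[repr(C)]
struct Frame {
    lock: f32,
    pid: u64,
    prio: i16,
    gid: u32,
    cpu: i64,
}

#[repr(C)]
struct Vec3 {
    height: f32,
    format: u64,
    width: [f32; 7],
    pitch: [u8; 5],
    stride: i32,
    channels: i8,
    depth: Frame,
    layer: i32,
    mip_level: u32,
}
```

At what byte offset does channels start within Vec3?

Frame: @0: lock [4B, align 4] → 4; +4 pad (align 8); @8: pid [8B, align 8] → 16; @16: prio [2B, align 2] → 18; +2 pad (align 4); @20: gid [4B, align 4] → 24; @24: cpu [8B, align 8] → 32; size 32, align 8
@0: height [4B, align 4] → 4
+4 pad (align 8)
@8: format [8B, align 8] → 16
@16: width [28B, align 4] → 44
@44: pitch [5B, align 1] → 49
+3 pad (align 4)
@52: stride [4B, align 4] → 56
@56: channels [1B, align 1] → 57

56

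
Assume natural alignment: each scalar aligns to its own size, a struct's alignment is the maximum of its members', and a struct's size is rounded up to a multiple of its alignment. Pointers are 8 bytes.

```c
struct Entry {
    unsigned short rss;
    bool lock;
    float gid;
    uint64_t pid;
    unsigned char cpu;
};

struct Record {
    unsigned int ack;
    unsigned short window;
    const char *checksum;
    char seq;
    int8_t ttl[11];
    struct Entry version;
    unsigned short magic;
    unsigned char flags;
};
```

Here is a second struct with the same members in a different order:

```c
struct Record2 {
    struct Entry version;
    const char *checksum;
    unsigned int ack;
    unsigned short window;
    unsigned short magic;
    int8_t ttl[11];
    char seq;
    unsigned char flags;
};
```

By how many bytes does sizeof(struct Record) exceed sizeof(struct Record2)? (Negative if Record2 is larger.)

Entry: @0: rss [2B, align 2] → 2; @2: lock [1B, align 1] → 3; +1 pad (align 4); @4: gid [4B, align 4] → 8; @8: pid [8B, align 8] → 16; @16: cpu [1B, align 1] → 17; +7 tail pad (align 8); size 24, align 8
@0: ack [4B, align 4] → 4
@4: window [2B, align 2] → 6
+2 pad (align 8)
@8: checksum [8B, align 8] → 16
@16: seq [1B, align 1] → 17
@17: ttl [11B, align 1] → 28
+4 pad (align 8)
@32: version [24B, align 8] → 56
@56: magic [2B, align 2] → 58
@58: flags [1B, align 1] → 59
+5 tail pad (align 8)
size 64, align 8
— Record2 —
@0: version [24B, align 8] → 24
@24: checksum [8B, align 8] → 32
@32: ack [4B, align 4] → 36
@36: window [2B, align 2] → 38
@38: magic [2B, align 2] → 40
@40: ttl [11B, align 1] → 51
@51: seq [1B, align 1] → 52
@52: flags [1B, align 1] → 53
+3 tail pad (align 8)
size 56, align 8
64 − 56 = 8

8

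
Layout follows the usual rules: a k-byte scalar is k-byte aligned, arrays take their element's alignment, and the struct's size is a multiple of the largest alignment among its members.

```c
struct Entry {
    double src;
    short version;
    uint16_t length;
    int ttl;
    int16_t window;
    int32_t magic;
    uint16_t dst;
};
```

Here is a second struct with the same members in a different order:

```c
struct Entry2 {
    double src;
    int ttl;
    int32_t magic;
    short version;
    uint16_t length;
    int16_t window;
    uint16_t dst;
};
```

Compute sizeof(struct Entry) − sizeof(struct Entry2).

8

@0: src [8B, align 8] → 8
@8: version [2B, align 2] → 10
@10: length [2B, align 2] → 12
@12: ttl [4B, align 4] → 16
@16: window [2B, align 2] → 18
+2 pad (align 4)
@20: magic [4B, align 4] → 24
@24: dst [2B, align 2] → 26
+6 tail pad (align 8)
size 32, align 8
— Entry2 —
@0: src [8B, align 8] → 8
@8: ttl [4B, align 4] → 12
@12: magic [4B, align 4] → 16
@16: version [2B, align 2] → 18
@18: length [2B, align 2] → 20
@20: window [2B, align 2] → 22
@22: dst [2B, align 2] → 24
size 24, align 8
32 − 24 = 8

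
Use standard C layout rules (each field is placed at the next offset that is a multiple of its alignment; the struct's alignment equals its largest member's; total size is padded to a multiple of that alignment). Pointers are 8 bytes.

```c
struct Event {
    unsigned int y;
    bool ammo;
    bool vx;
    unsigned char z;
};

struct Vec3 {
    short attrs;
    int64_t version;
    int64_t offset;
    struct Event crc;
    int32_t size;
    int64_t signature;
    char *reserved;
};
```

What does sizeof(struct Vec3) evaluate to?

Event: @0: y [4B, align 4] → 4; @4: ammo [1B, align 1] → 5; @5: vx [1B, align 1] → 6; @6: z [1B, align 1] → 7; +1 tail pad (align 4); size 8, align 4
@0: attrs [2B, align 2] → 2
+6 pad (align 8)
@8: version [8B, align 8] → 16
@16: offset [8B, align 8] → 24
@24: crc [8B, align 4] → 32
@32: size [4B, align 4] → 36
+4 pad (align 8)
@40: signature [8B, align 8] → 48
@48: reserved [8B, align 8] → 56
size 56, align 8

56 bytes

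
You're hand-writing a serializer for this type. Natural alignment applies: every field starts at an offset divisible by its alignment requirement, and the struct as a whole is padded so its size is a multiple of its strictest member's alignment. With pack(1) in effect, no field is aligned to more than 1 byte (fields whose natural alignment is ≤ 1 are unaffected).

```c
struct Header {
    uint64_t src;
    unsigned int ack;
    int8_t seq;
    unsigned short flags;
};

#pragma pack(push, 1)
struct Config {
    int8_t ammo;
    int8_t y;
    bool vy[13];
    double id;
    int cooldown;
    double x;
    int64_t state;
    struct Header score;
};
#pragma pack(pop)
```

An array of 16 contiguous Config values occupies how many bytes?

944

Header: @0: src [8B, align 8] → 8; @8: ack [4B, align 4] → 12; @12: seq [1B, align 1] → 13; +1 pad (align 2); @14: flags [2B, align 2] → 16; size 16, align 8
@0: ammo [1B, align 1] → 1
@1: y [1B, align 1] → 2
@2: vy [13B, align 1] → 15
@15: id [8B, align 1] → 23
@23: cooldown [4B, align 1] → 27
@27: x [8B, align 1] → 35
@35: state [8B, align 1] → 43
@43: score [16B, align 1] → 59
size 59, align 1
array of 16: 16 × 59 = 944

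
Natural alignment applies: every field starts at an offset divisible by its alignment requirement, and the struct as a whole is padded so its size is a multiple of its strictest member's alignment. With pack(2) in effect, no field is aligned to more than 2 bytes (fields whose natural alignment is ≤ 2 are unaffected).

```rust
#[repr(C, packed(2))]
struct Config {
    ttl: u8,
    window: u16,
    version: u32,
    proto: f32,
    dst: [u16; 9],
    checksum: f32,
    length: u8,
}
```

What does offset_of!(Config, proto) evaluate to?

8

ttl at 0 (size 1, align 1) → ends 1
pad 1 to align 2 for window
window at 2 (size 2, align 2) → ends 4
version at 4 (size 4, align 2) → ends 8
proto at 8 (size 4, align 2) → ends 12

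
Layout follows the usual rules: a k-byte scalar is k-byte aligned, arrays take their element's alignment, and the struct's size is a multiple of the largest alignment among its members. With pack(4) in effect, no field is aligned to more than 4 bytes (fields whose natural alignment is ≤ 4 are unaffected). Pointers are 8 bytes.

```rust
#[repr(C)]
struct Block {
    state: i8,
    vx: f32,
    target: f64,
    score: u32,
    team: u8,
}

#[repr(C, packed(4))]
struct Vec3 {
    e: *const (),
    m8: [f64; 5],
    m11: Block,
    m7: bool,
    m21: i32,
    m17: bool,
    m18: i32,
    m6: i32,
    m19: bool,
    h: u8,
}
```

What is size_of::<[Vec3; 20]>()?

Block: 0..1  state  (1B, 1-aligned); 1..4  -- padding (3B); 4..8  vx  (4B, 4-aligned); 8..16  target  (8B, 8-aligned); 16..20  score  (4B, 4-aligned); 20..21  team  (1B, 1-aligned); 21..24  -- tail padding (3B); sizeof = 24, alignof = 8
0..8  e  (8B, 4-aligned)
8..48  m8  (40B, 4-aligned)
48..72  m11  (24B, 4-aligned)
72..73  m7  (1B, 1-aligned)
73..76  -- padding (3B)
76..80  m21  (4B, 4-aligned)
80..81  m17  (1B, 1-aligned)
81..84  -- padding (3B)
84..88  m18  (4B, 4-aligned)
88..92  m6  (4B, 4-aligned)
92..93  m19  (1B, 1-aligned)
93..94  h  (1B, 1-aligned)
94..96  -- tail padding (2B)
sizeof = 96, alignof = 4
array of 20: 20 × 96 = 1920

1920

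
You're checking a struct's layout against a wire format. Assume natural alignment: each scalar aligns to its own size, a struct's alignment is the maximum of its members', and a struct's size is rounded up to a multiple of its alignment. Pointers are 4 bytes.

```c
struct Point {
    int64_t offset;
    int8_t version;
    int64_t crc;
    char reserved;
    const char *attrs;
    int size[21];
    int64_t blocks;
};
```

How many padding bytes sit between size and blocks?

offset at 0 (size 8, align 8) → ends 8
version at 8 (size 1, align 1) → ends 9
pad 7 to align 8 for crc
crc at 16 (size 8, align 8) → ends 24
reserved at 24 (size 1, align 1) → ends 25
pad 3 to align 4 for attrs
attrs at 28 (size 4, align 4) → ends 32
size at 32 (size 84, align 4) → ends 116
pad 4 to align 8 for blocks
blocks at 120 (size 8, align 8) → ends 128

4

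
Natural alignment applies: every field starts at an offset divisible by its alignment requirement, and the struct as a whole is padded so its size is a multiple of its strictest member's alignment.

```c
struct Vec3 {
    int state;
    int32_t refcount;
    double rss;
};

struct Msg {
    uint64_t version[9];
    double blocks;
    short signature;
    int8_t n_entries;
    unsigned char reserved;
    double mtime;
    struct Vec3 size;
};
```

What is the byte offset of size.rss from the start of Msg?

104

Vec3: 0..4  state  (4B, 4-aligned); 4..8  refcount  (4B, 4-aligned); 8..16  rss  (8B, 8-aligned); sizeof = 16, alignof = 8
0..72  version  (72B, 8-aligned)
72..80  blocks  (8B, 8-aligned)
80..82  signature  (2B, 2-aligned)
82..83  n_entries  (1B, 1-aligned)
83..84  reserved  (1B, 1-aligned)
84..88  -- padding (4B)
88..96  mtime  (8B, 8-aligned)
96..112  size  (16B, 8-aligned)
within Vec3: rss at 8
96 + 8 = 104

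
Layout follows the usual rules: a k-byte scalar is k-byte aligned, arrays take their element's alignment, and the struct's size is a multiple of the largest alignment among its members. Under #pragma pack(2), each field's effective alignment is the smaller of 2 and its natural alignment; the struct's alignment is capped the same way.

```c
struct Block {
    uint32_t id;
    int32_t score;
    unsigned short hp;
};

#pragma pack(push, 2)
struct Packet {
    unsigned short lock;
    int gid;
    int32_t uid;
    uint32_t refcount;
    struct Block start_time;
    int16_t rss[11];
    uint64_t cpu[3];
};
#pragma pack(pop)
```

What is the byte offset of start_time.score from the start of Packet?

18

Block: @0: id [4B, align 4] → 4; @4: score [4B, align 4] → 8; @8: hp [2B, align 2] → 10; +2 tail pad (align 4); size 12, align 4
@0: lock [2B, align 2] → 2
@2: gid [4B, align 2] → 6
@6: uid [4B, align 2] → 10
@10: refcount [4B, align 2] → 14
@14: start_time [12B, align 2] → 26
within Block: score at 4
14 + 4 = 18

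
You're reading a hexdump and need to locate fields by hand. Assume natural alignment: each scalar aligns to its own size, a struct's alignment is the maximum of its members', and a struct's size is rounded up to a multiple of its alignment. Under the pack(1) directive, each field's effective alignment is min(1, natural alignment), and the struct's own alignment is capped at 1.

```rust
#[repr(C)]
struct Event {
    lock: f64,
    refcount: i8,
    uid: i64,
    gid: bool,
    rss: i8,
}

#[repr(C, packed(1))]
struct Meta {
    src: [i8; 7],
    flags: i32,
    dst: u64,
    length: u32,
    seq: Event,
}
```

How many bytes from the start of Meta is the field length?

Event: lock at 0 (size 8, align 8) → ends 8; refcount at 8 (size 1, align 1) → ends 9; pad 7 to align 8 for uid; uid at 16 (size 8, align 8) → ends 24; gid at 24 (size 1, align 1) → ends 25; rss at 25 (size 1, align 1) → ends 26; tail pad 6 to reach multiple of 8; total 32 bytes, alignment 8
src at 0 (size 7, align 1) → ends 7
flags at 7 (size 4, align 1) → ends 11
dst at 11 (size 8, align 1) → ends 19
length at 19 (size 4, align 1) → ends 23

19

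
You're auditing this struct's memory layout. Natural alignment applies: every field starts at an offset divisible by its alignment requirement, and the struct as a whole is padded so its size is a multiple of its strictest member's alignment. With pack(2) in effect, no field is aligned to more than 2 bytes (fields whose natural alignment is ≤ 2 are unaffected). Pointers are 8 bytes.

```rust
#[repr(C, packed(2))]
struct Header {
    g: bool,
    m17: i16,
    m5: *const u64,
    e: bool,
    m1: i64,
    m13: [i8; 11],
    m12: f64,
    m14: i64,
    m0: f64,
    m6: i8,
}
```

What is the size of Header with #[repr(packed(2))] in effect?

g at 0 (size 1, align 1) → ends 1
pad 1 to align 2 for m17
m17 at 2 (size 2, align 2) → ends 4
m5 at 4 (size 8, align 2) → ends 12
e at 12 (size 1, align 1) → ends 13
pad 1 to align 2 for m1
m1 at 14 (size 8, align 2) → ends 22
m13 at 22 (size 11, align 1) → ends 33
pad 1 to align 2 for m12
m12 at 34 (size 8, align 2) → ends 42
m14 at 42 (size 8, align 2) → ends 50
m0 at 50 (size 8, align 2) → ends 58
m6 at 58 (size 1, align 1) → ends 59
tail pad 1 to reach multiple of 2
total 60 bytes, alignment 2

60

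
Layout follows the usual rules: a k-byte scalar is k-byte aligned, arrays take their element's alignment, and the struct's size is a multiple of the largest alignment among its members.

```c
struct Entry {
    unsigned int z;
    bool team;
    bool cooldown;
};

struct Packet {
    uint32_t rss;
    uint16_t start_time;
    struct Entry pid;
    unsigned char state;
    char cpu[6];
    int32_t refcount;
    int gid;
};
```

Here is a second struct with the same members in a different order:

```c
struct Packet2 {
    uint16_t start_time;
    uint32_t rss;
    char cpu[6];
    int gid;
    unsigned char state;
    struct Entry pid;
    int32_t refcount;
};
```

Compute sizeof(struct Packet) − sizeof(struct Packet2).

Entry: @0: z [4B, align 4] → 4; @4: team [1B, align 1] → 5; @5: cooldown [1B, align 1] → 6; +2 tail pad (align 4); size 8, align 4
@0: rss [4B, align 4] → 4
@4: start_time [2B, align 2] → 6
+2 pad (align 4)
@8: pid [8B, align 4] → 16
@16: state [1B, align 1] → 17
@17: cpu [6B, align 1] → 23
+1 pad (align 4)
@24: refcount [4B, align 4] → 28
@28: gid [4B, align 4] → 32
size 32, align 4
— Packet2 —
@0: start_time [2B, align 2] → 2
+2 pad (align 4)
@4: rss [4B, align 4] → 8
@8: cpu [6B, align 1] → 14
+2 pad (align 4)
@16: gid [4B, align 4] → 20
@20: state [1B, align 1] → 21
+3 pad (align 4)
@24: pid [8B, align 4] → 32
@32: refcount [4B, align 4] → 36
size 36, align 4
32 − 36 = -4

-4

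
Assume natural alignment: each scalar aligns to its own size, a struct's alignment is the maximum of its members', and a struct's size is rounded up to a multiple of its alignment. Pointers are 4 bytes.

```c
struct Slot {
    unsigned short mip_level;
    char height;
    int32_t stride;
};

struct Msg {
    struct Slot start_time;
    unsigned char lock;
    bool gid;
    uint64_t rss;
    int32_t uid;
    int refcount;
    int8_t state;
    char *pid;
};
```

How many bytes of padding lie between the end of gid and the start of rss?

6

Slot: @0: mip_level [2B, align 2] → 2; @2: height [1B, align 1] → 3; +1 pad (align 4); @4: stride [4B, align 4] → 8; size 8, align 4
@0: start_time [8B, align 4] → 8
@8: lock [1B, align 1] → 9
@9: gid [1B, align 1] → 10
+6 pad (align 8)
@16: rss [8B, align 8] → 24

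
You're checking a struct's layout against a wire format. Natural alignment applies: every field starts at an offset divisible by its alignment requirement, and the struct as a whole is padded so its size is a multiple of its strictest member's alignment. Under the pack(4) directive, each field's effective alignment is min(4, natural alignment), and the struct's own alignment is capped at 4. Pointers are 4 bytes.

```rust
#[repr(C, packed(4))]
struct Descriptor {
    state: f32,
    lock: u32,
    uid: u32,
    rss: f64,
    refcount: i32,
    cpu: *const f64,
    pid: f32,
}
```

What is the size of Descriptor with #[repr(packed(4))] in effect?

32

state at 0 (size 4, align 4) → ends 4
lock at 4 (size 4, align 4) → ends 8
uid at 8 (size 4, align 4) → ends 12
rss at 12 (size 8, align 4) → ends 20
refcount at 20 (size 4, align 4) → ends 24
cpu at 24 (size 4, align 4) → ends 28
pid at 28 (size 4, align 4) → ends 32
total 32 bytes, alignment 4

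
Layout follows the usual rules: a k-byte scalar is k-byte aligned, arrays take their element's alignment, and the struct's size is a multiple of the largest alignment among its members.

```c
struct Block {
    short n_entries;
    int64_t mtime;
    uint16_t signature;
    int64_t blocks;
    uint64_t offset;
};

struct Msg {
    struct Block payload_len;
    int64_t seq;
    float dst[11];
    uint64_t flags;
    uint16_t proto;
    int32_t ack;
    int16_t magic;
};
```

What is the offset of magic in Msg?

Block: n_entries at 0 (size 2, align 2) → ends 2; pad 6 to align 8 for mtime; mtime at 8 (size 8, align 8) → ends 16; signature at 16 (size 2, align 2) → ends 18; pad 6 to align 8 for blocks; blocks at 24 (size 8, align 8) → ends 32; offset at 32 (size 8, align 8) → ends 40; total 40 bytes, alignment 8
payload_len at 0 (size 40, align 8) → ends 40
seq at 40 (size 8, align 8) → ends 48
dst at 48 (size 44, align 4) → ends 92
pad 4 to align 8 for flags
flags at 96 (size 8, align 8) → ends 104
proto at 104 (size 2, align 2) → ends 106
pad 2 to align 4 for ack
ack at 108 (size 4, align 4) → ends 112
magic at 112 (size 2, align 2) → ends 114

112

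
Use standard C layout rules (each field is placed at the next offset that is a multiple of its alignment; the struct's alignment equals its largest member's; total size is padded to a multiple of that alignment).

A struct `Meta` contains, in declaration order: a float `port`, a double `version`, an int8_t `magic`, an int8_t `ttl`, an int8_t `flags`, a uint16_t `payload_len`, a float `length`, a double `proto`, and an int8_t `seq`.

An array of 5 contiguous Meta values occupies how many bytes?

240

0..4  port  (4B, 4-aligned)
4..8  -- padding (4B)
8..16  version  (8B, 8-aligned)
16..17  magic  (1B, 1-aligned)
17..18  ttl  (1B, 1-aligned)
18..19  flags  (1B, 1-aligned)
19..20  -- padding (1B)
20..22  payload_len  (2B, 2-aligned)
22..24  -- padding (2B)
24..28  length  (4B, 4-aligned)
28..32  -- padding (4B)
32..40  proto  (8B, 8-aligned)
40..41  seq  (1B, 1-aligned)
41..48  -- tail padding (7B)
sizeof = 48, alignof = 8
array of 5: 5 × 48 = 240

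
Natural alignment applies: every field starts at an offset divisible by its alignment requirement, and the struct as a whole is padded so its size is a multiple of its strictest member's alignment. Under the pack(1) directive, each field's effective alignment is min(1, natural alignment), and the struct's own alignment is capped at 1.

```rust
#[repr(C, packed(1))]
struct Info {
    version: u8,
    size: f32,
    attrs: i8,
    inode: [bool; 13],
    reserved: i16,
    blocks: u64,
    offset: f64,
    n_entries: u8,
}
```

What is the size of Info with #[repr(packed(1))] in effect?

@0: version [1B, align 1] → 1
@1: size [4B, align 1] → 5
@5: attrs [1B, align 1] → 6
@6: inode [13B, align 1] → 19
@19: reserved [2B, align 1] → 21
@21: blocks [8B, align 1] → 29
@29: offset [8B, align 1] → 37
@37: n_entries [1B, align 1] → 38
size 38, align 1

38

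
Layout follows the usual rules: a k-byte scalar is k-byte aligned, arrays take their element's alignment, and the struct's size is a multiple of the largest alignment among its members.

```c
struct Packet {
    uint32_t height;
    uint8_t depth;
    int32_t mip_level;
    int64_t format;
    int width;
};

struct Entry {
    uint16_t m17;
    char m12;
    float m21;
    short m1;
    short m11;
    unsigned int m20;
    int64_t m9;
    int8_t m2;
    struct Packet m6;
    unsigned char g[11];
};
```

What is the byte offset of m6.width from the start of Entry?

56

Packet: 0..4  height  (4B, 4-aligned); 4..5  depth  (1B, 1-aligned); 5..8  -- padding (3B); 8..12  mip_level  (4B, 4-aligned); 12..16  -- padding (4B); 16..24  format  (8B, 8-aligned); 24..28  width  (4B, 4-aligned); 28..32  -- tail padding (4B); sizeof = 32, alignof = 8
0..2  m17  (2B, 2-aligned)
2..3  m12  (1B, 1-aligned)
3..4  -- padding (1B)
4..8  m21  (4B, 4-aligned)
8..10  m1  (2B, 2-aligned)
10..12  m11  (2B, 2-aligned)
12..16  m20  (4B, 4-aligned)
16..24  m9  (8B, 8-aligned)
24..25  m2  (1B, 1-aligned)
25..32  -- padding (7B)
32..64  m6  (32B, 8-aligned)
within Packet: width at 24
32 + 24 = 56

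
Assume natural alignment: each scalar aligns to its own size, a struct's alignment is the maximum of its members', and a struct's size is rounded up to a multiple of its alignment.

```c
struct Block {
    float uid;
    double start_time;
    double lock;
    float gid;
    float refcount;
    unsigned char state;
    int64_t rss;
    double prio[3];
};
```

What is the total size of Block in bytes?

uid at 0 (size 4, align 4) → ends 4
pad 4 to align 8 for start_time
start_time at 8 (size 8, align 8) → ends 16
lock at 16 (size 8, align 8) → ends 24
gid at 24 (size 4, align 4) → ends 28
refcount at 28 (size 4, align 4) → ends 32
state at 32 (size 1, align 1) → ends 33
pad 7 to align 8 for rss
rss at 40 (size 8, align 8) → ends 48
prio at 48 (size 24, align 8) → ends 72
total 72 bytes, alignment 8

72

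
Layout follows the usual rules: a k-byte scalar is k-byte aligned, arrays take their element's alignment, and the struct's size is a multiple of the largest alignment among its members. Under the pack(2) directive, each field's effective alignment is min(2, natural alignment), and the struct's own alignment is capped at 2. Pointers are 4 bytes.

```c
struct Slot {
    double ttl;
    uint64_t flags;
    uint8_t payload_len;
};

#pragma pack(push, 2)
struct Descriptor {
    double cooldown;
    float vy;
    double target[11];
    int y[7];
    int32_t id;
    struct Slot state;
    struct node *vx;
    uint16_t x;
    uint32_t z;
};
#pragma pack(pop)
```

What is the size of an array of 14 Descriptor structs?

Slot: ttl at 0 (size 8, align 8) → ends 8; flags at 8 (size 8, align 8) → ends 16; payload_len at 16 (size 1, align 1) → ends 17; tail pad 7 to reach multiple of 8; total 24 bytes, alignment 8
cooldown at 0 (size 8, align 2) → ends 8
vy at 8 (size 4, align 2) → ends 12
target at 12 (size 88, align 2) → ends 100
y at 100 (size 28, align 2) → ends 128
id at 128 (size 4, align 2) → ends 132
state at 132 (size 24, align 2) → ends 156
vx at 156 (size 4, align 2) → ends 160
x at 160 (size 2, align 2) → ends 162
z at 162 (size 4, align 2) → ends 166
total 166 bytes, alignment 2
array of 14: 14 × 166 = 2324

2324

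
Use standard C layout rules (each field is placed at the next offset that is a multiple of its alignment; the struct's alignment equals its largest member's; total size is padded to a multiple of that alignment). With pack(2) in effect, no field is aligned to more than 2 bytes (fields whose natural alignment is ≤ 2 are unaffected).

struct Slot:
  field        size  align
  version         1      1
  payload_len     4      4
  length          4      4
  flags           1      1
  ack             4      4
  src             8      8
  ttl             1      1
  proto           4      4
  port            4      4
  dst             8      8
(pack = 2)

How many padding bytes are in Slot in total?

3

0..1  version  (1B, 1-aligned)
1..2  -- padding (1B)
2..6  payload_len  (4B, 2-aligned)
6..10  length  (4B, 2-aligned)
10..11  flags  (1B, 1-aligned)
11..12  -- padding (1B)
12..16  ack  (4B, 2-aligned)
16..24  src  (8B, 2-aligned)
24..25  ttl  (1B, 1-aligned)
25..26  -- padding (1B)
26..30  proto  (4B, 2-aligned)
30..34  port  (4B, 2-aligned)
34..42  dst  (8B, 2-aligned)
sizeof = 42, alignof = 2
data bytes 39, size 42 → padding 3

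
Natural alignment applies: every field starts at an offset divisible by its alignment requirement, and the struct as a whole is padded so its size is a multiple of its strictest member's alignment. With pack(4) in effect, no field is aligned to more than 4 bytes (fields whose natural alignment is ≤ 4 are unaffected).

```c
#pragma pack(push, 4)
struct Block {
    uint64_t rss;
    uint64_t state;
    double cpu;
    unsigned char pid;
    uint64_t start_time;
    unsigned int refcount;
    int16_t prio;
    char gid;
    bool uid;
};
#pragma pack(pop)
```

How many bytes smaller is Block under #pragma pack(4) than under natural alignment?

natural layout:
  0..8  rss  (8B, 8-aligned)
  8..16  state  (8B, 8-aligned)
  16..24  cpu  (8B, 8-aligned)
  24..25  pid  (1B, 1-aligned)
  25..32  -- padding (7B)
  32..40  start_time  (8B, 8-aligned)
  40..44  refcount  (4B, 4-aligned)
  44..46  prio  (2B, 2-aligned)
  46..47  gid  (1B, 1-aligned)
  47..48  uid  (1B, 1-aligned)
  sizeof = 48, alignof = 8
packed(4) layout:
  0..8  rss  (8B, 4-aligned)
  8..16  state  (8B, 4-aligned)
  16..24  cpu  (8B, 4-aligned)
  24..25  pid  (1B, 1-aligned)
  25..28  -- padding (3B)
  28..36  start_time  (8B, 4-aligned)
  36..40  refcount  (4B, 4-aligned)
  40..42  prio  (2B, 2-aligned)
  42..43  gid  (1B, 1-aligned)
  43..44  uid  (1B, 1-aligned)
  sizeof = 44, alignof = 4
48 − 44 = 4

4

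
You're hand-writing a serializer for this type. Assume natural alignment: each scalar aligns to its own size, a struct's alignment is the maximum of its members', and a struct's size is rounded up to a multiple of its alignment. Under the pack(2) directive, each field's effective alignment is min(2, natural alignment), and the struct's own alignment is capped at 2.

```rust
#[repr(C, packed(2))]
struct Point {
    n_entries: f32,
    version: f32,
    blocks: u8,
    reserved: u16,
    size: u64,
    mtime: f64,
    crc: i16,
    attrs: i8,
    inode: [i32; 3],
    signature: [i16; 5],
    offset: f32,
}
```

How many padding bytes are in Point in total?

@0: n_entries [4B, align 2] → 4
@4: version [4B, align 2] → 8
@8: blocks [1B, align 1] → 9
+1 pad (align 2)
@10: reserved [2B, align 2] → 12
@12: size [8B, align 2] → 20
@20: mtime [8B, align 2] → 28
@28: crc [2B, align 2] → 30
@30: attrs [1B, align 1] → 31
+1 pad (align 2)
@32: inode [12B, align 2] → 44
@44: signature [10B, align 2] → 54
@54: offset [4B, align 2] → 58
size 58, align 2
data bytes 56, size 58 → padding 2

2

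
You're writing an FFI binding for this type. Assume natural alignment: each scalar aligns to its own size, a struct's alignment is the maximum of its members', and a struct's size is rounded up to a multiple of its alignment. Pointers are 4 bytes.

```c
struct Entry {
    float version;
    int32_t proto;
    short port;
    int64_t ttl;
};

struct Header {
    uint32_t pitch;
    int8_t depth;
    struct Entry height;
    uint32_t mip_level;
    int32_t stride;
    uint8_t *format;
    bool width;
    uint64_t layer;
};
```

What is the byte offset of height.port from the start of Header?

Entry: @0: version [4B, align 4] → 4; @4: proto [4B, align 4] → 8; @8: port [2B, align 2] → 10; +6 pad (align 8); @16: ttl [8B, align 8] → 24; size 24, align 8
@0: pitch [4B, align 4] → 4
@4: depth [1B, align 1] → 5
+3 pad (align 8)
@8: height [24B, align 8] → 32
within Entry: port at 8
8 + 8 = 16

16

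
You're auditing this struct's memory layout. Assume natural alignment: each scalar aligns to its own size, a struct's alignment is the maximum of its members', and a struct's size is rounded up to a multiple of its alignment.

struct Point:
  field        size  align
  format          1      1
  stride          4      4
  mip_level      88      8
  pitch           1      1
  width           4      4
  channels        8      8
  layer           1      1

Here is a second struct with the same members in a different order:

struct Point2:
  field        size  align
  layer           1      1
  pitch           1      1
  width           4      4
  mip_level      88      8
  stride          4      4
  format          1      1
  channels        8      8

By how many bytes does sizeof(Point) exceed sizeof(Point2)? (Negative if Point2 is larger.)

8

format at 0 (size 1, align 1) → ends 1
pad 3 to align 4 for stride
stride at 4 (size 4, align 4) → ends 8
mip_level at 8 (size 88, align 8) → ends 96
pitch at 96 (size 1, align 1) → ends 97
pad 3 to align 4 for width
width at 100 (size 4, align 4) → ends 104
channels at 104 (size 8, align 8) → ends 112
layer at 112 (size 1, align 1) → ends 113
tail pad 7 to reach multiple of 8
total 120 bytes, alignment 8
— Point2 —
layer at 0 (size 1, align 1) → ends 1
pitch at 1 (size 1, align 1) → ends 2
pad 2 to align 4 for width
width at 4 (size 4, align 4) → ends 8
mip_level at 8 (size 88, align 8) → ends 96
stride at 96 (size 4, align 4) → ends 100
format at 100 (size 1, align 1) → ends 101
pad 3 to align 8 for channels
channels at 104 (size 8, align 8) → ends 112
total 112 bytes, alignment 8
120 − 112 = 8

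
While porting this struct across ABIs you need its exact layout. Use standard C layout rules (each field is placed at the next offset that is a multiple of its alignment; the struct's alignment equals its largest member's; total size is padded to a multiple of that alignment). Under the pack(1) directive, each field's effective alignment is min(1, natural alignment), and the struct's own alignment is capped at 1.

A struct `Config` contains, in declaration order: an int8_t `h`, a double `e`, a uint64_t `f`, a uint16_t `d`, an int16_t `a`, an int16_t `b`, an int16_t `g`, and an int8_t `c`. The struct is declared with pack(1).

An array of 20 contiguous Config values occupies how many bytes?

h at 0 (size 1, align 1) → ends 1
e at 1 (size 8, align 1) → ends 9
f at 9 (size 8, align 1) → ends 17
d at 17 (size 2, align 1) → ends 19
a at 19 (size 2, align 1) → ends 21
b at 21 (size 2, align 1) → ends 23
g at 23 (size 2, align 1) → ends 25
c at 25 (size 1, align 1) → ends 26
total 26 bytes, alignment 1
array of 20: 20 × 26 = 520

520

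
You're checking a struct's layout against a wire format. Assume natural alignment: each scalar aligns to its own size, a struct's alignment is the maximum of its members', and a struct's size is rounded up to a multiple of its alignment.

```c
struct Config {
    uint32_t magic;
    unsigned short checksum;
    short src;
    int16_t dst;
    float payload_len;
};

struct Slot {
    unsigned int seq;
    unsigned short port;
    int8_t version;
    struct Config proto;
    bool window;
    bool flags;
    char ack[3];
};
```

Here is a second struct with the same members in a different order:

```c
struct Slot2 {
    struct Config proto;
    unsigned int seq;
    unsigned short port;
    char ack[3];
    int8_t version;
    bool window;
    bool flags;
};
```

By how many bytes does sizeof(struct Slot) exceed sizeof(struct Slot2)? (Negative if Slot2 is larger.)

Config: @0: magic [4B, align 4] → 4; @4: checksum [2B, align 2] → 6; @6: src [2B, align 2] → 8; @8: dst [2B, align 2] → 10; +2 pad (align 4); @12: payload_len [4B, align 4] → 16; size 16, align 4
@0: seq [4B, align 4] → 4
@4: port [2B, align 2] → 6
@6: version [1B, align 1] → 7
+1 pad (align 4)
@8: proto [16B, align 4] → 24
@24: window [1B, align 1] → 25
@25: flags [1B, align 1] → 26
@26: ack [3B, align 1] → 29
+3 tail pad (align 4)
size 32, align 4
— Slot2 —
@0: proto [16B, align 4] → 16
@16: seq [4B, align 4] → 20
@20: port [2B, align 2] → 22
@22: ack [3B, align 1] → 25
@25: version [1B, align 1] → 26
@26: window [1B, align 1] → 27
@27: flags [1B, align 1] → 28
size 28, align 4
32 − 28 = 4

4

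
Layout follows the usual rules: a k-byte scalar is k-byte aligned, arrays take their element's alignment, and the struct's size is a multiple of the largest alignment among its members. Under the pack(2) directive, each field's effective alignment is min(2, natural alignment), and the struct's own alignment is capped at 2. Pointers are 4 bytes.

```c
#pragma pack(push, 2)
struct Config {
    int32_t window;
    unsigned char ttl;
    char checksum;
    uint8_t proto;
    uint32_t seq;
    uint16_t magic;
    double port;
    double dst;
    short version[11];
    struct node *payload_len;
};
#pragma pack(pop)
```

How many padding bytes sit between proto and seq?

1

@0: window [4B, align 2] → 4
@4: ttl [1B, align 1] → 5
@5: checksum [1B, align 1] → 6
@6: proto [1B, align 1] → 7
+1 pad (align 2)
@8: seq [4B, align 2] → 12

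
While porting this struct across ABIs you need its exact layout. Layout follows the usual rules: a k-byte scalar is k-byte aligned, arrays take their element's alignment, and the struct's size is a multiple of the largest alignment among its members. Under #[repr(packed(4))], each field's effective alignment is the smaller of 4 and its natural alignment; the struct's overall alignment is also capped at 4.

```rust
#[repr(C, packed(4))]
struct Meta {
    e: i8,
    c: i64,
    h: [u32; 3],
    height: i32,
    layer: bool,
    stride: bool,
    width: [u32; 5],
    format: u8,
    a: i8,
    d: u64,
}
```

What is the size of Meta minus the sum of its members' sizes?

7

@0: e [1B, align 1] → 1
+3 pad (align 4)
@4: c [8B, align 4] → 12
@12: h [12B, align 4] → 24
@24: height [4B, align 4] → 28
@28: layer [1B, align 1] → 29
@29: stride [1B, align 1] → 30
+2 pad (align 4)
@32: width [20B, align 4] → 52
@52: format [1B, align 1] → 53
@53: a [1B, align 1] → 54
+2 pad (align 4)
@56: d [8B, align 4] → 64
size 64, align 4
data bytes 57, size 64 → padding 7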